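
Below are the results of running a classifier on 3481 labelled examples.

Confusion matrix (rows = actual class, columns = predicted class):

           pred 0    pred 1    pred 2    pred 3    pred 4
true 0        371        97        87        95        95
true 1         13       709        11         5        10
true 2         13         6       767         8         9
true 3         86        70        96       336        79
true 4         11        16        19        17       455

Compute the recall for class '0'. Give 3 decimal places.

0.498

Treat '0' as positive and all other classes as negative.
recall = TP/(TP+FN).
0: TP=371, FN=97+87+95+95=374 → 371/745 = 0.4980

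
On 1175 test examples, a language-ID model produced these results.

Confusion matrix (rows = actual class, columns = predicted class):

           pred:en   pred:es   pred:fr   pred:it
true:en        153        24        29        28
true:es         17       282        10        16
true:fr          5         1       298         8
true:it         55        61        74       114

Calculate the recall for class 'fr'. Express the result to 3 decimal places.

One-vs-rest for 'fr': TP = diagonal; FP = other classes predicted 'fr'; FN = 'fr' predicted as other.
recall = TP/(TP+FN).
fr: TP=298, FN=5+1+8=14 → 298/312 = 0.9551

0.955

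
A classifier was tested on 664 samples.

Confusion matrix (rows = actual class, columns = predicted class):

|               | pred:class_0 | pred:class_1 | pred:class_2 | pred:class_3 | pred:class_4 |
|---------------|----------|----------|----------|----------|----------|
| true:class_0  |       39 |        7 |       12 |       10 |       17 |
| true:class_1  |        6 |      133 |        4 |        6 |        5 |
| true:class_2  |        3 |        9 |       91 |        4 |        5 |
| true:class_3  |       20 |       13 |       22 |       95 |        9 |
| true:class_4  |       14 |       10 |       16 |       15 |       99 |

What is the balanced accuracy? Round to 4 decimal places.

Balanced accuracy = mean of per-class recall.
  class_0: recall = 39/85 = 0.45882
  class_1: recall = 133/154 = 0.86364
  class_2: recall = 91/112 = 0.81250
  class_3: recall = 95/159 = 0.59748
  class_4: recall = 99/154 = 0.64286
Mean = (0.45882 + 0.86364 + 0.81250 + 0.59748 + 0.64286) / 5 = 0.6751

0.6751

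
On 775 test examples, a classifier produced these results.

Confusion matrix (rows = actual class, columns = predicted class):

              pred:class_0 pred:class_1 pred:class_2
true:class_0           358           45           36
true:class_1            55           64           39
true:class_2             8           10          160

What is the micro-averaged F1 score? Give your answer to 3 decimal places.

0.751

Micro-averaging pools counts across classes: ΣTP=582, ΣFP=193, ΣFN=193.
Micro-F1 score = 2·TP/(2·TP+FP+FN) on pooled counts = 0.751 (equals overall accuracy in single-label multiclass).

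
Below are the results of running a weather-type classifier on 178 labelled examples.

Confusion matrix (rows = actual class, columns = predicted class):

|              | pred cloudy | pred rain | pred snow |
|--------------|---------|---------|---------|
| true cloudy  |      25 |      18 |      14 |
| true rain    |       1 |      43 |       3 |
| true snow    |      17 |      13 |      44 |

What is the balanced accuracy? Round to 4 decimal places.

0.6494

Balanced accuracy = mean of per-class recall.
  cloudy: recall = 25/57 = 0.43860
  rain: recall = 43/47 = 0.91489
  snow: recall = 44/74 = 0.59459
Mean = (0.43860 + 0.91489 + 0.59459) / 3 = 0.6494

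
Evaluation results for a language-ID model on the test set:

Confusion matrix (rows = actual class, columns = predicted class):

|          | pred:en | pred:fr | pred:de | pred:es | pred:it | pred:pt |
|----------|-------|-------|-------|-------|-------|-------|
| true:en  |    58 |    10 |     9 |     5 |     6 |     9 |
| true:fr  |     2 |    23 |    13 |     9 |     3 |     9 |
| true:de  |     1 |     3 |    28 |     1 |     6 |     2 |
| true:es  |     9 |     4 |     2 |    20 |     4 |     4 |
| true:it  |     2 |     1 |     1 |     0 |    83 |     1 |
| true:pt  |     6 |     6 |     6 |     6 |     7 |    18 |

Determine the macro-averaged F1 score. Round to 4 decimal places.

0.5612

Per-class F1 score (2·TP/(2·TP+FP+FN)):
  en: TP=58, FP=2+1+9+2+6=20, FN=10+9+5+6+9=39 → 116/175 = 0.66286
  fr: TP=23, FP=10+3+4+1+6=24, FN=2+13+9+3+9=36 → 46/106 = 0.43396
  de: TP=28, FP=9+13+2+1+6=31, FN=1+3+1+6+2=13 → 56/100 = 0.56000
  es: TP=20, FP=5+9+1+0+6=21, FN=9+4+2+4+4=23 → 40/84 = 0.47619
  it: TP=83, FP=6+3+6+4+7=26, FN=2+1+1+0+1=5 → 166/197 = 0.84264
  pt: TP=18, FP=9+9+2+4+1=25, FN=6+6+6+6+7=31 → 36/92 = 0.39130
Macro-F1 score = mean = (0.66286 + 0.43396 + 0.56000 + 0.47619 + 0.84264 + 0.39130) / 6 = 0.5612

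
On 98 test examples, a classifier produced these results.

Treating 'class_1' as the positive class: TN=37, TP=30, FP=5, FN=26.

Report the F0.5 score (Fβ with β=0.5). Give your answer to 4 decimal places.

0.7653

Fβ = (1+β²)·TP / ((1+β²)·TP + β²·FN + FP), with β²=1/4
= 1.25·30 / (1.25·30 + 0.25·26 + 5) = 0.7653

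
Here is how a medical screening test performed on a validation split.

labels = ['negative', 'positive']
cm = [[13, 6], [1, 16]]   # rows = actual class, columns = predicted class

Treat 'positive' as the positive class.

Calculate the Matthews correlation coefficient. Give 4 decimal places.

MCC = (TP·TN − FP·FN) / √((TP+FP)(TP+FN)(TN+FP)(TN+FN))
Numerator = 16·13 − 6·1 = 202
Denominator = √(22·17·19·14) = √99484 = 315.4108
MCC = 202 / 315.4108 = 0.6404

0.6404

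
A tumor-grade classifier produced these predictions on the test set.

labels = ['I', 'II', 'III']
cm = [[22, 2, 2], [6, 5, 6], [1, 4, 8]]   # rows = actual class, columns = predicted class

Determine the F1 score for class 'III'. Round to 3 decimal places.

0.552

One-vs-rest for 'III': TP = diagonal; FP = other classes predicted 'III'; FN = 'III' predicted as other.
F1 score = 2·TP/(2·TP+FP+FN).
III: TP=8, FP=2+6=8, FN=1+4=5 → 16/29 = 0.5517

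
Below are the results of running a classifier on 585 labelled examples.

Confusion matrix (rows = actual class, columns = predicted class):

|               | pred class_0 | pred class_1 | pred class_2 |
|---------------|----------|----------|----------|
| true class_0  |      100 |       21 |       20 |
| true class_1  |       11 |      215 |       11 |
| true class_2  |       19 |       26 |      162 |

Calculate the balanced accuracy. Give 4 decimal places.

Balanced accuracy = mean of per-class recall.
  class_0: recall = 100/141 = 0.70922
  class_1: recall = 215/237 = 0.90717
  class_2: recall = 162/207 = 0.78261
Mean = (0.70922 + 0.90717 + 0.78261) / 3 = 0.7997

0.7997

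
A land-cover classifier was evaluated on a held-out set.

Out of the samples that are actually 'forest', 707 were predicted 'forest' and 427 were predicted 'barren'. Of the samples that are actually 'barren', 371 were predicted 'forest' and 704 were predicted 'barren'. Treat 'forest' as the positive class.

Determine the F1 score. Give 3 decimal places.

Precision = TP/(TP+FP) = 707/1078 = 0.6558
Recall = TP/(TP+FN) = 707/1134 = 0.6235
F1 = 2·TP/(2·TP+FP+FN) = 1414/2212 = 0.639

0.639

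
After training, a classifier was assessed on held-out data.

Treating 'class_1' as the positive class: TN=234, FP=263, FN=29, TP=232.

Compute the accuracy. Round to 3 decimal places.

Accuracy = (TP+TN)/N = (232+234)/758 = 0.615

0.615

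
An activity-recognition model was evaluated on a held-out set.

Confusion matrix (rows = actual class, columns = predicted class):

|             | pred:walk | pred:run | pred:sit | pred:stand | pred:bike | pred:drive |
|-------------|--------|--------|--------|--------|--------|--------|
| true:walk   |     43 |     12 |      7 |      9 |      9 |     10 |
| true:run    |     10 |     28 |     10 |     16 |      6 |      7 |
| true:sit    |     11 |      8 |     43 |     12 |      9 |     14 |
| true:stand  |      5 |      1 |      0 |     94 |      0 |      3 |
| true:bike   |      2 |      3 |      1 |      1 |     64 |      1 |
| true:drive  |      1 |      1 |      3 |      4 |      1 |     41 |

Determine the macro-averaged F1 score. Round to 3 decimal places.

Per-class F1 score (2·TP/(2·TP+FP+FN)):
  walk: TP=43, FP=10+11+5+2+1=29, FN=12+7+9+9+10=47 → 86/162 = 0.5309
  run: TP=28, FP=12+8+1+3+1=25, FN=10+10+16+6+7=49 → 56/130 = 0.4308
  sit: TP=43, FP=7+10+0+1+3=21, FN=11+8+12+9+14=54 → 86/161 = 0.5342
  stand: TP=94, FP=9+16+12+1+4=42, FN=5+1+0+0+3=9 → 188/239 = 0.7866
  bike: TP=64, FP=9+6+9+0+1=25, FN=2+3+1+1+1=8 → 128/161 = 0.7950
  drive: TP=41, FP=10+7+14+3+1=35, FN=1+1+3+4+1=10 → 82/127 = 0.6457
Macro-F1 score = mean = (0.5309 + 0.4308 + 0.5342 + 0.7866 + 0.7950 + 0.6457) / 6 = 0.621

0.621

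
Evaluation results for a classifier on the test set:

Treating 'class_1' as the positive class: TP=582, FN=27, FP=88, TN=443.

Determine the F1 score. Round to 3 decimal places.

0.910

Precision = TP/(TP+FP) = 582/670 = 0.8687
Recall = TP/(TP+FN) = 582/609 = 0.9557
F1 = 2·TP/(2·TP+FP+FN) = 1164/1279 = 0.910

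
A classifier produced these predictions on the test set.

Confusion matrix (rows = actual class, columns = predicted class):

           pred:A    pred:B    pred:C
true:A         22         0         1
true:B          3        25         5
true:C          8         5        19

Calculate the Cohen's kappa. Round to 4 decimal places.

0.6273

Observed agreement pₒ = trace/N = 66/88 = 0.75000
Expected agreement pₑ = Σ (rowᵢ·colᵢ)/N² = (23·33 + 33·30 + 32·25)/88² = 0.32916
κ = (pₒ − pₑ)/(1 − pₑ) = (0.75000 − 0.32916)/(1 − 0.32916) = 0.6273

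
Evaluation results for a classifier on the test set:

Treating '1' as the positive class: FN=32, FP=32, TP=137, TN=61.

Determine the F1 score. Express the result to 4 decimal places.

0.8107

Precision = TP/(TP+FP) = 137/169 = 0.8107
Recall = TP/(TP+FN) = 137/169 = 0.8107
F1 = 2·TP/(2·TP+FP+FN) = 274/338 = 0.8107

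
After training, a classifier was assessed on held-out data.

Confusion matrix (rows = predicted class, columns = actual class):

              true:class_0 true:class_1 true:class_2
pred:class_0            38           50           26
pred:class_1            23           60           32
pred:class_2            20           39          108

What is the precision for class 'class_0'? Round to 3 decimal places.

Treat 'class_0' as positive and all other classes as negative.
precision = TP/(TP+FP).
class_0: TP=38, FP=50+26=76 → 38/114 = 0.3333

0.333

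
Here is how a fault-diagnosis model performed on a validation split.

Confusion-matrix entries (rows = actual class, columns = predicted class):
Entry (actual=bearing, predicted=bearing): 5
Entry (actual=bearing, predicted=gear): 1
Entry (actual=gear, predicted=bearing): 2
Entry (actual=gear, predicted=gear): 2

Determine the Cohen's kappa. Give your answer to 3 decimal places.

0.348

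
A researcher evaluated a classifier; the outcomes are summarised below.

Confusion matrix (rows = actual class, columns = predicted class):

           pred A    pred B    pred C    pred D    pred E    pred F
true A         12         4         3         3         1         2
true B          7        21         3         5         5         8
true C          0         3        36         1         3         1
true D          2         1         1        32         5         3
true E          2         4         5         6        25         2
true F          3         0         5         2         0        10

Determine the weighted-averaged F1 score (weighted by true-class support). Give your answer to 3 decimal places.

Per-class F1 score (2·TP/(2·TP+FP+FN)):
  A: TP=12, FP=7+0+2+2+3=14, FN=4+3+3+1+2=13 → 24/51 = 0.4706
  B: TP=21, FP=4+3+1+4+0=12, FN=7+3+5+5+8=28 → 42/82 = 0.5122
  C: TP=36, FP=3+3+1+5+5=17, FN=0+3+1+3+1=8 → 72/97 = 0.7423
  D: TP=32, FP=3+5+1+6+2=17, FN=2+1+1+5+3=12 → 64/93 = 0.6882
  E: TP=25, FP=1+5+3+5+0=14, FN=2+4+5+6+2=19 → 50/83 = 0.6024
  F: TP=10, FP=2+8+1+3+2=16, FN=3+0+5+2+0=10 → 20/46 = 0.4348
Weighted-F1 score = Σ (supportᵢ/N)·F1 scoreᵢ with N=226: (25/226)·0.4706 + (49/226)·0.5122 + (44/226)·0.7423 + (44/226)·0.6882 + (44/226)·0.6024 + (20/226)·0.4348 = 0.597

0.597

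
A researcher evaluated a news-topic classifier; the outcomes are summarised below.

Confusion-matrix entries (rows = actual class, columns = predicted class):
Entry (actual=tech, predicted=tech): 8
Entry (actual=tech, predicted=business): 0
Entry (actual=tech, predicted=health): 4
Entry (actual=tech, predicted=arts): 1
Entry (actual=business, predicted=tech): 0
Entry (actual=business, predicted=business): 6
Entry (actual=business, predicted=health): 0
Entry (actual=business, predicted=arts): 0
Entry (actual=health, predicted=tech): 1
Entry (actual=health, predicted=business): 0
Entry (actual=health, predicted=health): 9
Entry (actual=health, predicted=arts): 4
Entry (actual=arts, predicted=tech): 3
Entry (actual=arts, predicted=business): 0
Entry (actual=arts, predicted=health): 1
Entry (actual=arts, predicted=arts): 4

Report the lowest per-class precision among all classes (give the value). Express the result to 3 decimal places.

Per-class precision (TP/(TP+FP)):
  tech: TP=8, FP=0+1+3=4 → 8/12 = 0.6667
  business: TP=6, FP=0+0+0=0 → 6/6 = 1.0000
  health: TP=9, FP=4+0+1=5 → 9/14 = 0.6429
  arts: TP=4, FP=1+0+4=5 → 4/9 = 0.4444
Lowest is class 'arts' with precision = 0.444.

0.444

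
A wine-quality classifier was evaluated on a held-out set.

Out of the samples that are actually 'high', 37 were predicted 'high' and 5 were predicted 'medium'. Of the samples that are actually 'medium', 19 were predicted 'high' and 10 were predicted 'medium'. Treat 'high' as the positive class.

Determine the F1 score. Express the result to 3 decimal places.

0.755

Precision = TP/(TP+FP) = 37/56 = 0.6607
Recall = TP/(TP+FN) = 37/42 = 0.8810
F1 = 2·TP/(2·TP+FP+FN) = 74/98 = 0.755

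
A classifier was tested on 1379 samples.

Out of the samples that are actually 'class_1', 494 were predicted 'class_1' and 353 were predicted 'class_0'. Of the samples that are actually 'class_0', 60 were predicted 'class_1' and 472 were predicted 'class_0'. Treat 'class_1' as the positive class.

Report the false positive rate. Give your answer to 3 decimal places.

FPR = FP/(FP+TN) = 60/(60+472) = 0.113

0.113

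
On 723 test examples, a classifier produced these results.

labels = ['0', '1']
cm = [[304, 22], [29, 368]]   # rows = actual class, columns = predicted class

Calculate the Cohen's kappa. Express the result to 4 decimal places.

0.8578

Observed agreement pₒ = trace/N = 672/723 = 0.92946
Expected agreement pₑ = Σ (rowᵢ·colᵢ)/N² = (326·333 + 397·390)/723² = 0.50387
κ = (pₒ − pₑ)/(1 − pₑ) = (0.92946 − 0.50387)/(1 − 0.50387) = 0.8578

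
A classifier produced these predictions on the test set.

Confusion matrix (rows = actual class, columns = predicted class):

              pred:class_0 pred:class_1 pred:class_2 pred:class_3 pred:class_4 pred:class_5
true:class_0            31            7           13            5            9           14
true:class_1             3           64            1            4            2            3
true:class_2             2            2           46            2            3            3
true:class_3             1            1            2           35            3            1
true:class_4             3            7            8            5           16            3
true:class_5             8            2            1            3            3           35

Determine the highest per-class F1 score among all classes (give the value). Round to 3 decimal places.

0.800

Per-class F1 score (2·TP/(2·TP+FP+FN)):
  class_0: TP=31, FP=3+2+1+3+8=17, FN=7+13+5+9+14=48 → 62/127 = 0.4882
  class_1: TP=64, FP=7+2+1+7+2=19, FN=3+1+4+2+3=13 → 128/160 = 0.8000
  class_2: TP=46, FP=13+1+2+8+1=25, FN=2+2+2+3+3=12 → 92/129 = 0.7132
  class_3: TP=35, FP=5+4+2+5+3=19, FN=1+1+2+3+1=8 → 70/97 = 0.7216
  class_4: TP=16, FP=9+2+3+3+3=20, FN=3+7+8+5+3=26 → 32/78 = 0.4103
  class_5: TP=35, FP=14+3+3+1+3=24, FN=8+2+1+3+3=17 → 70/111 = 0.6306
Highest is class 'class_1' with F1 score = 0.800.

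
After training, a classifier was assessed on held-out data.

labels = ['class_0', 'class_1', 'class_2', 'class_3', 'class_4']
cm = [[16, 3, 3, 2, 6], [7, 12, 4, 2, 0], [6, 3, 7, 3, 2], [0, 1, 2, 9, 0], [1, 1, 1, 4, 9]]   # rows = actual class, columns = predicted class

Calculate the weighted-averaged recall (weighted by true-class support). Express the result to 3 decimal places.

Per-class recall (TP/(TP+FN)):
  class_0: TP=16, FN=3+3+2+6=14 → 16/30 = 0.5333
  class_1: TP=12, FN=7+4+2+0=13 → 12/25 = 0.4800
  class_2: TP=7, FN=6+3+3+2=14 → 7/21 = 0.3333
  class_3: TP=9, FN=0+1+2+0=3 → 9/12 = 0.7500
  class_4: TP=9, FN=1+1+1+4=7 → 9/16 = 0.5625
Weighted-recall = Σ (supportᵢ/N)·recallᵢ with N=104: (30/104)·0.5333 + (25/104)·0.4800 + (21/104)·0.3333 + (12/104)·0.7500 + (16/104)·0.5625 = 0.510

0.510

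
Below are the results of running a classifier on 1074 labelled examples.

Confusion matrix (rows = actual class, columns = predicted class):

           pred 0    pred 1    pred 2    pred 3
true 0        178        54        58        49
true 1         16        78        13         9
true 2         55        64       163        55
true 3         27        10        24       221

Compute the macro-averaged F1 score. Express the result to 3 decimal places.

Per-class F1 score (2·TP/(2·TP+FP+FN)):
  0: TP=178, FP=16+55+27=98, FN=54+58+49=161 → 356/615 = 0.5789
  1: TP=78, FP=54+64+10=128, FN=16+13+9=38 → 156/322 = 0.4845
  2: TP=163, FP=58+13+24=95, FN=55+64+55=174 → 326/595 = 0.5479
  3: TP=221, FP=49+9+55=113, FN=27+10+24=61 → 442/616 = 0.7175
Macro-F1 score = mean = (0.5789 + 0.4845 + 0.5479 + 0.7175) / 4 = 0.582

0.582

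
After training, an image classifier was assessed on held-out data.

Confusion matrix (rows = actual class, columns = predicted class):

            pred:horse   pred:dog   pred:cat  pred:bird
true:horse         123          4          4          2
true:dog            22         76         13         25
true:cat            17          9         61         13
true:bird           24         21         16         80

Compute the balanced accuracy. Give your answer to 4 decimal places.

0.6653

Balanced accuracy = mean of per-class recall.
  horse: recall = 123/133 = 0.92481
  dog: recall = 76/136 = 0.55882
  cat: recall = 61/100 = 0.61000
  bird: recall = 80/141 = 0.56738
Mean = (0.92481 + 0.55882 + 0.61000 + 0.56738) / 4 = 0.6653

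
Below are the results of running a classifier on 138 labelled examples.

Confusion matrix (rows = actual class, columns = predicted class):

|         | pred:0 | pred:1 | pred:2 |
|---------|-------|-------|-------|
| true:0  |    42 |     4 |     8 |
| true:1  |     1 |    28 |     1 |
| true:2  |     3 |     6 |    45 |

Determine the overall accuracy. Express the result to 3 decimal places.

Accuracy = trace / total = (42+28+45=115) / 138 = 115/138 = 0.833

0.833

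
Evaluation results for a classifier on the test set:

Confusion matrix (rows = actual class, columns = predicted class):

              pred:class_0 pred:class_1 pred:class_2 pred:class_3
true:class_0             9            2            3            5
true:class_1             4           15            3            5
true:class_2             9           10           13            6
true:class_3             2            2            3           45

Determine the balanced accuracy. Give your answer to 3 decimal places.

Balanced accuracy = mean of per-class recall.
  class_0: recall = 9/19 = 0.4737
  class_1: recall = 15/27 = 0.5556
  class_2: recall = 13/38 = 0.3421
  class_3: recall = 45/52 = 0.8654
Mean = (0.4737 + 0.5556 + 0.3421 + 0.8654) / 4 = 0.559

0.559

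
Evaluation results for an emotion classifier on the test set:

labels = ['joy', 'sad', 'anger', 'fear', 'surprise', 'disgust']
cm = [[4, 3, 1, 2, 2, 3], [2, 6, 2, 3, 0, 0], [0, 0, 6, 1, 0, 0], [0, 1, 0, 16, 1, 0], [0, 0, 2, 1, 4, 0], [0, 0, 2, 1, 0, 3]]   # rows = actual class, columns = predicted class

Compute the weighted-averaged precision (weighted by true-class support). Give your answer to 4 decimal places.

0.6065

Per-class precision (TP/(TP+FP)):
  joy: TP=4, FP=2+0+0+0+0=2 → 4/6 = 0.66667
  sad: TP=6, FP=3+0+1+0+0=4 → 6/10 = 0.60000
  anger: TP=6, FP=1+2+0+2+2=7 → 6/13 = 0.46154
  fear: TP=16, FP=2+3+1+1+1=8 → 16/24 = 0.66667
  surprise: TP=4, FP=2+0+0+1+0=3 → 4/7 = 0.57143
  disgust: TP=3, FP=3+0+0+0+0=3 → 3/6 = 0.50000
Weighted-precision = Σ (supportᵢ/N)·precisionᵢ with N=66: (15/66)·0.66667 + (13/66)·0.60000 + (7/66)·0.46154 + (18/66)·0.66667 + (7/66)·0.57143 + (6/66)·0.50000 = 0.6065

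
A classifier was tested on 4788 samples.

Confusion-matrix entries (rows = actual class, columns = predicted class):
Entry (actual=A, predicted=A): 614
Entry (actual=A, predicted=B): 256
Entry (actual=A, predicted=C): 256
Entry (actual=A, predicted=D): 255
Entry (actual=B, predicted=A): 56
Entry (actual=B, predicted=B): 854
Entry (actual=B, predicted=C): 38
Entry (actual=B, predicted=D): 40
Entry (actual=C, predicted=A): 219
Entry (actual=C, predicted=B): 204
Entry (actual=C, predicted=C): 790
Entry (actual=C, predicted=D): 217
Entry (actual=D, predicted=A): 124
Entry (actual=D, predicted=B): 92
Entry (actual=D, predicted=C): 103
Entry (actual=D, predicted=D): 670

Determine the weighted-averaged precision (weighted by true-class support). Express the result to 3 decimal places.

0.616

Per-class precision (TP/(TP+FP)):
  A: TP=614, FP=56+219+124=399 → 614/1013 = 0.6061
  B: TP=854, FP=256+204+92=552 → 854/1406 = 0.6074
  C: TP=790, FP=256+38+103=397 → 790/1187 = 0.6655
  D: TP=670, FP=255+40+217=512 → 670/1182 = 0.5668
Weighted-precision = Σ (supportᵢ/N)·precisionᵢ with N=4788: (1381/4788)·0.6061 + (988/4788)·0.6074 + (1430/4788)·0.6655 + (989/4788)·0.5668 = 0.616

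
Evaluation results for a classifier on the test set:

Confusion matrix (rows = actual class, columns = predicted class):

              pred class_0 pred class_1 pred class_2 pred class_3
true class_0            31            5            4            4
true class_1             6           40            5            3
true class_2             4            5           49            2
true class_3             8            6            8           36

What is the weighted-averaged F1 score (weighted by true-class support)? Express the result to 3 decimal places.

Per-class F1 score (2·TP/(2·TP+FP+FN)):
  class_0: TP=31, FP=6+4+8=18, FN=5+4+4=13 → 62/93 = 0.6667
  class_1: TP=40, FP=5+5+6=16, FN=6+5+3=14 → 80/110 = 0.7273
  class_2: TP=49, FP=4+5+8=17, FN=4+5+2=11 → 98/126 = 0.7778
  class_3: TP=36, FP=4+3+2=9, FN=8+6+8=22 → 72/103 = 0.6990
Weighted-F1 score = Σ (supportᵢ/N)·F1 scoreᵢ with N=216: (44/216)·0.6667 + (54/216)·0.7273 + (60/216)·0.7778 + (58/216)·0.6990 = 0.721

0.721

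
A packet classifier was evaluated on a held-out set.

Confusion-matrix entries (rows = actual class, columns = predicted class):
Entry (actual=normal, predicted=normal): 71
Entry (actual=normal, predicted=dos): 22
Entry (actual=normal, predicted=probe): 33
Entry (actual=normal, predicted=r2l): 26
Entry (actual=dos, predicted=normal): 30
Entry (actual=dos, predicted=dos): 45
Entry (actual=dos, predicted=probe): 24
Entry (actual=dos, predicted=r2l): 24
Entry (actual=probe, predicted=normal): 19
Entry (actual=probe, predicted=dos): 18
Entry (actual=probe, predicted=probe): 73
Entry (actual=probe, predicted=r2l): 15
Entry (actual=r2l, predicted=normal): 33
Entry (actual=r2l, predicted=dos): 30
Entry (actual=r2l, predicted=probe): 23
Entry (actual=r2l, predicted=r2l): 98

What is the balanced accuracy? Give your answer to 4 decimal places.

0.4874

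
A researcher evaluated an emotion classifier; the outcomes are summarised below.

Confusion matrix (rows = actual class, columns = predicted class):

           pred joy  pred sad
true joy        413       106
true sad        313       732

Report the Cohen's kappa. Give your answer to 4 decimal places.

0.4510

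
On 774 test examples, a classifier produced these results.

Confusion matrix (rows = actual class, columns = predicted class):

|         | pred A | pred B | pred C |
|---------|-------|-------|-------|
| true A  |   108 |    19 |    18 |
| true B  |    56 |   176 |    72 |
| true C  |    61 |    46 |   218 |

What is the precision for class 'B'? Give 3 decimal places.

Treat 'B' as positive and all other classes as negative.
precision = TP/(TP+FP).
B: TP=176, FP=19+46=65 → 176/241 = 0.7303

0.730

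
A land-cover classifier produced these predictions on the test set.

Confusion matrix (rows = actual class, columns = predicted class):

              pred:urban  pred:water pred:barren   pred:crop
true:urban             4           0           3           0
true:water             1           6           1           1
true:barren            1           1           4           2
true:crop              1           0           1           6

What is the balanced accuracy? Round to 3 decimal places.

Balanced accuracy = mean of per-class recall.
  urban: recall = 4/7 = 0.5714
  water: recall = 6/9 = 0.6667
  barren: recall = 4/8 = 0.5000
  crop: recall = 6/8 = 0.7500
Mean = (0.5714 + 0.6667 + 0.5000 + 0.7500) / 4 = 0.622

0.622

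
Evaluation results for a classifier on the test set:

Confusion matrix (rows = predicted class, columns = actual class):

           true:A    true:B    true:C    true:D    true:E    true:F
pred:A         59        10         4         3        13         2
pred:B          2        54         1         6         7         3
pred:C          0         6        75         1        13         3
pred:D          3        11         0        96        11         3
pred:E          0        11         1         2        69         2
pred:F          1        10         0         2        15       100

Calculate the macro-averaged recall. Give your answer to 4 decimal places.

Per-class recall (TP/(TP+FN)):
  A: TP=59, FN=2+0+3+0+1=6 → 59/65 = 0.90769
  B: TP=54, FN=10+6+11+11+10=48 → 54/102 = 0.52941
  C: TP=75, FN=4+1+0+1+0=6 → 75/81 = 0.92593
  D: TP=96, FN=3+6+1+2+2=14 → 96/110 = 0.87273
  E: TP=69, FN=13+7+13+11+15=59 → 69/128 = 0.53906
  F: TP=100, FN=2+3+3+3+2=13 → 100/113 = 0.88496
Macro-recall = mean = (0.90769 + 0.52941 + 0.92593 + 0.87273 + 0.53906 + 0.88496) / 6 = 0.7766

0.7766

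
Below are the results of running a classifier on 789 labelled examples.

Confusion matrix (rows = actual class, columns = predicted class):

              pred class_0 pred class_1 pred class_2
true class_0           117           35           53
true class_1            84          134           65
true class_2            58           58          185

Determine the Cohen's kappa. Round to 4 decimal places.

Observed agreement pₒ = trace/N = 436/789 = 0.55260
Expected agreement pₑ = Σ (rowᵢ·colᵢ)/N² = (205·259 + 283·227 + 301·303)/789² = 0.33499
κ = (pₒ − pₑ)/(1 − pₑ) = (0.55260 − 0.33499)/(1 − 0.33499) = 0.3272

0.3272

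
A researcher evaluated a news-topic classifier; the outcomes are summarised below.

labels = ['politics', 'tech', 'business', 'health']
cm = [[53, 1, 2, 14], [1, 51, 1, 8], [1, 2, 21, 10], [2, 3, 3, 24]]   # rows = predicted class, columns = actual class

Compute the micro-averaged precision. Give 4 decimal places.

Micro-averaging pools counts across classes: ΣTP=149, ΣFP=48, ΣFN=48.
Micro-precision = TP/(TP+FP) on pooled counts = 0.7563 (equals overall accuracy in single-label multiclass).

0.7563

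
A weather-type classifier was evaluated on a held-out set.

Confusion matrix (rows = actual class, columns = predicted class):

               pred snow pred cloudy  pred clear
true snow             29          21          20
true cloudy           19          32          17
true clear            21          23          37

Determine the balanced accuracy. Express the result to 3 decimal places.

0.447

Balanced accuracy = mean of per-class recall.
  snow: recall = 29/70 = 0.4143
  cloudy: recall = 32/68 = 0.4706
  clear: recall = 37/81 = 0.4568
Mean = (0.4143 + 0.4706 + 0.4568) / 3 = 0.447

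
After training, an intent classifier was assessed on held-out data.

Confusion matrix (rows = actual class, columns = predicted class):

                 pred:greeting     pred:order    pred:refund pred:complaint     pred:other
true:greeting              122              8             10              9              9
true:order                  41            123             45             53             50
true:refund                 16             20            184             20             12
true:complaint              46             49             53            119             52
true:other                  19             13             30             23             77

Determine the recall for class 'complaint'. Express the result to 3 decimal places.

One-vs-rest for 'complaint': TP = diagonal; FP = other classes predicted 'complaint'; FN = 'complaint' predicted as other.
recall = TP/(TP+FN).
complaint: TP=119, FN=46+49+53+52=200 → 119/319 = 0.3730

0.373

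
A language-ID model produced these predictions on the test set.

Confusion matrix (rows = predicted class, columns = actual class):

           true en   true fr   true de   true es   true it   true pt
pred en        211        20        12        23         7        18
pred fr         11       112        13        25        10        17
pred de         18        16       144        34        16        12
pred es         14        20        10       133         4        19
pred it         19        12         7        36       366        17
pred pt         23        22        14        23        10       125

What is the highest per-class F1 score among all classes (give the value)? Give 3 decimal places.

Per-class F1 score (2·TP/(2·TP+FP+FN)):
  en: TP=211, FP=20+12+23+7+18=80, FN=11+18+14+19+23=85 → 422/587 = 0.7189
  fr: TP=112, FP=11+13+25+10+17=76, FN=20+16+20+12+22=90 → 224/390 = 0.5744
  de: TP=144, FP=18+16+34+16+12=96, FN=12+13+10+7+14=56 → 288/440 = 0.6545
  es: TP=133, FP=14+20+10+4+19=67, FN=23+25+34+36+23=141 → 266/474 = 0.5612
  it: TP=366, FP=19+12+7+36+17=91, FN=7+10+16+4+10=47 → 732/870 = 0.8414
  pt: TP=125, FP=23+22+14+23+10=92, FN=18+17+12+19+17=83 → 250/425 = 0.5882
Highest is class 'it' with F1 score = 0.841.

0.841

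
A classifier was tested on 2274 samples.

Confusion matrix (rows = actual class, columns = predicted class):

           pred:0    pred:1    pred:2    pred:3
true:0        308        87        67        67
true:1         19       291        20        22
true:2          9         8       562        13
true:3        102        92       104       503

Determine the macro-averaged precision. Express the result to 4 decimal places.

0.7224

Per-class precision (TP/(TP+FP)):
  0: TP=308, FP=19+9+102=130 → 308/438 = 0.70320
  1: TP=291, FP=87+8+92=187 → 291/478 = 0.60879
  2: TP=562, FP=67+20+104=191 → 562/753 = 0.74635
  3: TP=503, FP=67+22+13=102 → 503/605 = 0.83140
Macro-precision = mean = (0.70320 + 0.60879 + 0.74635 + 0.83140) / 4 = 0.7224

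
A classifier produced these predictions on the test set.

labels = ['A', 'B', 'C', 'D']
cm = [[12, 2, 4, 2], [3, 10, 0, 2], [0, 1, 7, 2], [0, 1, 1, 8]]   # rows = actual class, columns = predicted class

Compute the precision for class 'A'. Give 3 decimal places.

0.800

One-vs-rest for 'A': TP = diagonal; FP = other classes predicted 'A'; FN = 'A' predicted as other.
precision = TP/(TP+FP).
A: TP=12, FP=3+0+0=3 → 12/15 = 0.8000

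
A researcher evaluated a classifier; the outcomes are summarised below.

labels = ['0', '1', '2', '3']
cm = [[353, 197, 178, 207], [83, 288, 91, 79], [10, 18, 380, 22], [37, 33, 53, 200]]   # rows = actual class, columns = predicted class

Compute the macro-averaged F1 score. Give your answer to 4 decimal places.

Per-class F1 score (2·TP/(2·TP+FP+FN)):
  0: TP=353, FP=83+10+37=130, FN=197+178+207=582 → 706/1418 = 0.49788
  1: TP=288, FP=197+18+33=248, FN=83+91+79=253 → 576/1077 = 0.53482
  2: TP=380, FP=178+91+53=322, FN=10+18+22=50 → 760/1132 = 0.67138
  3: TP=200, FP=207+79+22=308, FN=37+33+53=123 → 400/831 = 0.48135
Macro-F1 score = mean = (0.49788 + 0.53482 + 0.67138 + 0.48135) / 4 = 0.5464

0.5464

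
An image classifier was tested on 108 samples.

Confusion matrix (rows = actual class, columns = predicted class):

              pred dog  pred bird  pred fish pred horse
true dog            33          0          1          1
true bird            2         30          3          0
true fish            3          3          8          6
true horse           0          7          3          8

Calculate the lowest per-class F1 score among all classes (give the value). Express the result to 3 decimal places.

Per-class F1 score (2·TP/(2·TP+FP+FN)):
  dog: TP=33, FP=2+3+0=5, FN=0+1+1=2 → 66/73 = 0.9041
  bird: TP=30, FP=0+3+7=10, FN=2+3+0=5 → 60/75 = 0.8000
  fish: TP=8, FP=1+3+3=7, FN=3+3+6=12 → 16/35 = 0.4571
  horse: TP=8, FP=1+0+6=7, FN=0+7+3=10 → 16/33 = 0.4848
Lowest is class 'fish' with F1 score = 0.457.

0.457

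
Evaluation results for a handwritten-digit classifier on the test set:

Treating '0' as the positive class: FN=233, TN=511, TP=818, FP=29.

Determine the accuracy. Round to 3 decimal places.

0.835

Accuracy = (TP+TN)/N = (818+511)/1591 = 0.835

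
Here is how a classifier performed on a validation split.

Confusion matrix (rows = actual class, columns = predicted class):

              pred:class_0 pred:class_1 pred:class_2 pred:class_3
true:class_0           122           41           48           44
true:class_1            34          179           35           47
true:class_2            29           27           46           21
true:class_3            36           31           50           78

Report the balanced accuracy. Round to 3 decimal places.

Balanced accuracy = mean of per-class recall.
  class_0: recall = 122/255 = 0.4784
  class_1: recall = 179/295 = 0.6068
  class_2: recall = 46/123 = 0.3740
  class_3: recall = 78/195 = 0.4000
Mean = (0.4784 + 0.6068 + 0.3740 + 0.4000) / 4 = 0.465

0.465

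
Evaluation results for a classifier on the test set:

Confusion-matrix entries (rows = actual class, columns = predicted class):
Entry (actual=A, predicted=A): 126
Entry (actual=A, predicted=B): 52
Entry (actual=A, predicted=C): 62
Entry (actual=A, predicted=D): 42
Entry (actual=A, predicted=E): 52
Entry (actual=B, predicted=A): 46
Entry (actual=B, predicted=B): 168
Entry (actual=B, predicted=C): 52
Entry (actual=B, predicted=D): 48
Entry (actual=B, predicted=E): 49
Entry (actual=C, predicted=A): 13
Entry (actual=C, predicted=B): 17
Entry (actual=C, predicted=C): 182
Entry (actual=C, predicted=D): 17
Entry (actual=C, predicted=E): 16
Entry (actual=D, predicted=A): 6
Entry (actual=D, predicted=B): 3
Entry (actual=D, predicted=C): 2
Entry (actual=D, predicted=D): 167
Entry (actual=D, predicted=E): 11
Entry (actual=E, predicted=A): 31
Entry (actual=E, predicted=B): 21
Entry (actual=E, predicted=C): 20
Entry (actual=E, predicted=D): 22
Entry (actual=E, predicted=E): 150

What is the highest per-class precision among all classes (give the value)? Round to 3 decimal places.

0.644

Per-class precision (TP/(TP+FP)):
  A: TP=126, FP=46+13+6+31=96 → 126/222 = 0.5676
  B: TP=168, FP=52+17+3+21=93 → 168/261 = 0.6437
  C: TP=182, FP=62+52+2+20=136 → 182/318 = 0.5723
  D: TP=167, FP=42+48+17+22=129 → 167/296 = 0.5642
  E: TP=150, FP=52+49+16+11=128 → 150/278 = 0.5396
Highest is class 'B' with precision = 0.644.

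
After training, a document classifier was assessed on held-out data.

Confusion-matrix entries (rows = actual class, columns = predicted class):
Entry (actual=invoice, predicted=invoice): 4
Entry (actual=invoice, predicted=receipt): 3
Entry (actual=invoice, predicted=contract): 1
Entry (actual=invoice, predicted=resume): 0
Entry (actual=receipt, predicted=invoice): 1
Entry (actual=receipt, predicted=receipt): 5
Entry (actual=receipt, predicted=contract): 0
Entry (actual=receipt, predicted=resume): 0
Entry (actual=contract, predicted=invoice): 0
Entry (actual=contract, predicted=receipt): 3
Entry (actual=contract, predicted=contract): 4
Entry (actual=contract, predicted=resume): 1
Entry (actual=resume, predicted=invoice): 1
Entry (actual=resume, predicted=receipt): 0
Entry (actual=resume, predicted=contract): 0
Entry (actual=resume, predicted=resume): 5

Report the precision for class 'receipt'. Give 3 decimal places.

Take TP from the diagonal, FP from the rest of the 'receipt' prediction marginal, FN from the rest of the 'receipt' actual marginal.
precision = TP/(TP+FP).
receipt: TP=5, FP=3+3+0=6 → 5/11 = 0.4545

0.455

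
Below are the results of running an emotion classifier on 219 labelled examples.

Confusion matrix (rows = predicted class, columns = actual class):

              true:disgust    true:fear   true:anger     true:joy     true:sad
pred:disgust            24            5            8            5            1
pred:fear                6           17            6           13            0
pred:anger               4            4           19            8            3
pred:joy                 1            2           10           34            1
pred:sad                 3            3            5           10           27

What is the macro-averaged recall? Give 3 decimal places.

0.581

Per-class recall (TP/(TP+FN)):
  disgust: TP=24, FN=6+4+1+3=14 → 24/38 = 0.6316
  fear: TP=17, FN=5+4+2+3=14 → 17/31 = 0.5484
  anger: TP=19, FN=8+6+10+5=29 → 19/48 = 0.3958
  joy: TP=34, FN=5+13+8+10=36 → 34/70 = 0.4857
  sad: TP=27, FN=1+0+3+1=5 → 27/32 = 0.8438
Macro-recall = mean = (0.6316 + 0.5484 + 0.3958 + 0.4857 + 0.8438) / 5 = 0.581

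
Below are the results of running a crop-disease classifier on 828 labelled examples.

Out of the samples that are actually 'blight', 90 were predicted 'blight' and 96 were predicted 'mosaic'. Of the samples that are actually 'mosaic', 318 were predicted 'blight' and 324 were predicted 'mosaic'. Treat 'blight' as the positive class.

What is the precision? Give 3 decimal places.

0.221

Precision = TP/(TP+FP) = 90/(90+318) = 90/408 = 0.221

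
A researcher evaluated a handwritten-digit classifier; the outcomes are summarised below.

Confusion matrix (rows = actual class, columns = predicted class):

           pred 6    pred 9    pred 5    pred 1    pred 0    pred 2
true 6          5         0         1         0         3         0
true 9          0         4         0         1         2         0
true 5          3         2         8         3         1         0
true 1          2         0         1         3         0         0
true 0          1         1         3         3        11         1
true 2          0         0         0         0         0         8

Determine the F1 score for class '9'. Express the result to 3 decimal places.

Take TP from the diagonal, FP from the rest of the '9' prediction marginal, FN from the rest of the '9' actual marginal.
F1 score = 2·TP/(2·TP+FP+FN).
9: TP=4, FP=0+2+0+1+0=3, FN=0+0+1+2+0=3 → 8/14 = 0.5714

0.571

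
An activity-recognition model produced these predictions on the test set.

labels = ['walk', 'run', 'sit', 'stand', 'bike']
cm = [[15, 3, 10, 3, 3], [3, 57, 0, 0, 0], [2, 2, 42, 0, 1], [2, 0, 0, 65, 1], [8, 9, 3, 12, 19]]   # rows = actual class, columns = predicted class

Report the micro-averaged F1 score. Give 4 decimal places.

Micro-averaging pools counts across classes: ΣTP=198, ΣFP=62, ΣFN=62.
Micro-F1 score = 2·TP/(2·TP+FP+FN) on pooled counts = 0.7615 (equals overall accuracy in single-label multiclass).

0.7615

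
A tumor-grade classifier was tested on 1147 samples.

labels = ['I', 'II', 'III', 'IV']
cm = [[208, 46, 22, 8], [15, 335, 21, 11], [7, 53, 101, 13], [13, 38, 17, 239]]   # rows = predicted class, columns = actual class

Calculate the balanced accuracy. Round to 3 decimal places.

0.769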